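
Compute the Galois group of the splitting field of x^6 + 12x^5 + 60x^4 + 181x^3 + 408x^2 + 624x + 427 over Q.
(S_3 x S_3) : C_2, the group 6T13 of order 72

The polynomial f is an irreducible sextic over Q, so G = Gal(f/Q) is one of the 16 transitive subgroups 6T1, ..., 6T16 of S_6. The discriminant of f is -2573642648187, which is not a perfect square, so G is not contained in A_6. The transitive groups of degree 6 not contained in A_6 are: C_6 (6T1, order 6), S_3 (6T2, order 6), D_6 (6T3, order 12), C_3 x S_3 (6T5, order 18), A_4 x C_2 (6T6, order 24), S_4 (6T8, order 24), S_3 x S_3 (6T9, order 36), S_4 x C_2 (6T11, order 48), (S_3 x S_3) : C_2 (6T13, order 72), PGL(2,5) (6T14, order 120), S_6 (6T16, order 720). By Dedekind's theorem, for a prime p not dividing disc(f) the degrees of the irreducible factors of f mod p form the cycle type of an element of G. Factoring f modulo the 26 such primes p <= 127 (skipping 3, 13, 17, 41, 43, which divide the discriminant), each new pattern first appears at: mod 2: f = (x^6 + x^3 + 1), pattern 6; mod 7: f = (x)(x^2 + 3x + 5)(x^3 + 2x^2 + 3), pattern 3+2+1; mod 11: f = (x^2 + 6x + 10)(x^4 + 6x^3 + 3x^2 + 4x + 2), pattern 4+2; mod 31: f = (x + 6)(x + 25)(x^2 + 21x + 22)(x^2 + 22x + 15), pattern 2+2+1+1; mod 61: f = (x)(x + 9)(x + 34)(x + 51)(x^2 + 40x + 23), pattern 2+1+1+1+1; mod 97: f = (x + 9)(x + 64)(x + 75)(x^3 + 58x^2 + 72x + 51), pattern 3+1+1+1; mod 113: f = (x^2 + 12x + 90)(x^2 + 42x + 44)(x^2 + 71x + 108), pattern 2+2+2; mod 127: f = (x^3 + 55x^2 + 124x + 54)(x^3 + 84x^2 + 15x + 62), pattern 3+3. No other pattern occurs in this range, so the set of observed cycle types is {6, 3+2+1, 4+2, 2+2+1+1, 2+1+1+1+1, 3+1+1+1, 2+2+2, 3+3}. The candidates containing elements of all these cycle types are (S_3 x S_3) : C_2 (6T13) of order 72, S_6 (6T16) of order 720; the others are excluded. The observed types are precisely the cycle types that occur in (S_3 x S_3) : C_2 (6T13) (apart from the identity). Each of the other remaining candidates has further cycle types, and by the Chebotarev density theorem the matching factorization patterns would occur for a proportion of primes equal to their share of the group: S_6 (6T16) additionally contains elements of type 5+1, 4+1+1 (234 of its 720 elements, about 32% of primes). None of the 26 primes tested shows any such pattern (for each of these groups the chance of that is below 10^-4), which rules them out. Hence G = (S_3 x S_3) : C_2 (6T13), of order 72.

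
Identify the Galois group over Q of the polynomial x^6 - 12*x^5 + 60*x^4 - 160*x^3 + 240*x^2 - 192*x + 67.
The polynomial f is an irreducible sextic over Q, so G = Gal(f/Q) is one of the 16 transitive subgroups 6T1, ..., 6T16 of S_6. The discriminant of f is -11337408, which is not a perfect square, so G is not contained in A_6. The transitive groups of degree 6 not contained in A_6 are: C_6 (6T1, order 6), S_3 (6T2, order 6), D_6 (6T3, order 12), C_3 x S_3 (6T5, order 18), A_4 x C_2 (6T6, order 24), S_4 (6T8, order 24), S_3 x S_3 (6T9, order 36), S_4 x C_2 (6T11, order 48), (S_3 x S_3) : C_2 (6T13, order 72), PGL(2,5) (6T14, order 120), S_6 (6T16, order 720). By Dedekind's theorem, for a prime p not dividing disc(f) the degrees of the irreducible factors of f mod p form the cycle type of an element of G. Factoring f modulo the 23 such primes p <= 97 (skipping 2, 3, which divide the discriminant), each new pattern first appears at: mod 5: f = (x^2 + 3)(x^2 + x + 1)(x^2 + 2x + 4), pattern 2+2+2; mod 7: f = (x^3 + x^2 + 5x + 1)(x^3 + x^2 + 5x + 4), pattern 3+3; mod 61: f = (x + 1)(x + 17)(x + 20)(x + 37)(x + 40)(x + 56), pattern 1+1+1+1+1+1. No other pattern occurs in this range, so the set of observed cycle types is {2+2+2, 3+3, 1+1+1+1+1+1}. The candidates containing elements of all these cycle types are C_6 (6T1) of order 6, S_3 (6T2) of order 6, D_6 (6T3) of order 12, C_3 x S_3 (6T5) of order 18, A_4 x C_2 (6T6) of order 24, S_4 (6T8) of order 24, S_3 x S_3 (6T9) of order 36, S_4 x C_2 (6T11) of order 48, (S_3 x S_3) : C_2 (6T13) of order 72, PGL(2,5) (6T14) of order 120, S_6 (6T16) of order 720; the others are excluded. The observed types are precisely the cycle types that occur in S_3 (6T2). Each of the other remaining candidates has further cycle types, and by the Chebotarev density theorem the matching factorization patterns would occur for a proportion of primes equal to their share of the group: C_6 (6T1) additionally contains elements of type 6 (2 of its 6 elements, about 33% of primes); D_6 (6T3) additionally contains elements of type 6, 2+2+1+1 (5 of its 12 elements, about 42% of primes); C_3 x S_3 (6T5) additionally contains elements of type 6, 3+1+1+1 (10 of its 18 elements, about 56% of primes); A_4 x C_2 (6T6) additionally contains elements of type 6, 2+2+1+1, 2+1+1+1+1 (14 of its 24 elements, about 58% of primes); S_4 (6T8) additionally contains elements of type 4+1+1, 2+2+1+1 (9 of its 24 elements, about 38% of primes); S_3 x S_3 (6T9) additionally contains elements of type 6, 3+1+1+1, 2+2+1+1 (25 of its 36 elements, about 69% of primes); S_4 x C_2 (6T11) additionally contains elements of type 6, 4+2, 4+1+1, 2+2+1+1, 2+1+1+1+1 (32 of its 48 elements, about 67% of primes); (S_3 x S_3) : C_2 (6T13) additionally contains elements of type 6, 4+2, 3+2+1, 3+1+1+1, 2+2+1+1, 2+1+1+1+1 (61 of its 72 elements, about 85% of primes); PGL(2,5) (6T14) additionally contains elements of type 6, 5+1, 4+1+1, 2+2+1+1 (89 of its 120 elements, about 74% of primes); S_6 (6T16) additionally contains elements of type 6, 5+1, 4+2, 4+1+1, 3+2+1, 3+1+1+1, 2+2+1+1, 2+1+1+1+1 (664 of its 720 elements, about 92% of primes). None of the 23 primes tested shows any such pattern (for each of these groups the chance of that is below 10^-4), which rules them out. Hence G = S_3 (6T2), of order 6.

S_3 (order 6)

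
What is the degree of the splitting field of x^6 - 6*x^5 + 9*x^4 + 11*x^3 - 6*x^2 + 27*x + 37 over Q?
6

The degree of the splitting field over Q equals the order of the Galois group, so first determine the group. The polynomial f is an irreducible sextic over Q, so G = Gal(f/Q) is one of the 16 transitive subgroups 6T1, ..., 6T16 of S_6. The discriminant of f is -63822230816067, which is not a perfect square, so G is not contained in A_6. The transitive groups of degree 6 not contained in A_6 are: C_6 (6T1, order 6), S_3 (6T2, order 6), D_6 (6T3, order 12), C_3 x S_3 (6T5, order 18), A_4 x C_2 (6T6, order 24), S_4 (6T8, order 24), S_3 x S_3 (6T9, order 36), S_4 x C_2 (6T11, order 48), (S_3 x S_3) : C_2 (6T13, order 72), PGL(2,5) (6T14, order 120), S_6 (6T16, order 720). By Dedekind's theorem, for a prime p not dividing disc(f) the degrees of the irreducible factors of f mod p form the cycle type of an element of G. Factoring f modulo the 37 such primes p <= 173 (skipping 3, 19, 37, which divide the discriminant), each new pattern first appears at: mod 2: f = (x^6 + x^4 + x^3 + x + 1), pattern 6; mod 7: f = (x^3 + 4x^2 + x + 6)(x^3 + 4x^2 + 6x + 5), pattern 3+3; mod 17: f = (x^2 + 12)(x^2 + 13x + 11)(x^2 + 15x + 12), pattern 2+2+2; mod 73: f = (x + 14)(x + 27)(x + 44)(x + 63)(x + 66)(x + 72), pattern 1+1+1+1+1+1. No other pattern occurs in this range, so the set of observed cycle types is {6, 3+3, 2+2+2, 1+1+1+1+1+1}. The candidates containing elements of all these cycle types are C_6 (6T1) of order 6, D_6 (6T3) of order 12, C_3 x S_3 (6T5) of order 18, A_4 x C_2 (6T6) of order 24, S_3 x S_3 (6T9) of order 36, S_4 x C_2 (6T11) of order 48, (S_3 x S_3) : C_2 (6T13) of order 72, PGL(2,5) (6T14) of order 120, S_6 (6T16) of order 720; the others are excluded. The observed types are precisely the cycle types that occur in C_6 (6T1). Each of the other remaining candidates has further cycle types, and by the Chebotarev density theorem the matching factorization patterns would occur for a proportion of primes equal to their share of the group: D_6 (6T3) additionally contains elements of type 2+2+1+1 (3 of its 12 elements, about 25% of primes); C_3 x S_3 (6T5) additionally contains elements of type 3+1+1+1 (4 of its 18 elements, about 22% of primes); A_4 x C_2 (6T6) additionally contains elements of type 2+2+1+1, 2+1+1+1+1 (6 of its 24 elements, about 25% of primes); S_3 x S_3 (6T9) additionally contains elements of type 3+1+1+1, 2+2+1+1 (13 of its 36 elements, about 36% of primes); S_4 x C_2 (6T11) additionally contains elements of type 4+2, 4+1+1, 2+2+1+1, 2+1+1+1+1 (24 of its 48 elements, about 50% of primes); (S_3 x S_3) : C_2 (6T13) additionally contains elements of type 4+2, 3+2+1, 3+1+1+1, 2+2+1+1, 2+1+1+1+1 (49 of its 72 elements, about 68% of primes); PGL(2,5) (6T14) additionally contains elements of type 5+1, 4+1+1, 2+2+1+1 (69 of its 120 elements, about 58% of primes); S_6 (6T16) additionally contains elements of type 5+1, 4+2, 4+1+1, 3+2+1, 3+1+1+1, 2+2+1+1, 2+1+1+1+1 (544 of its 720 elements, about 76% of primes). None of the 37 primes tested shows any such pattern (for each of these groups the chance of that is below 10^-4), which rules them out. Hence G = C_6 (6T1), of order 6. The Galois group C_6 (6T1) has order 6, so the splitting field has degree 6 over Q.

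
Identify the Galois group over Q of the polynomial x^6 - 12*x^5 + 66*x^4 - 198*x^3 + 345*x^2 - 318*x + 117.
PGL(2,5), S_5 acting on 6 points

The polynomial f is an irreducible sextic over Q, so G = Gal(f/Q) is one of the 16 transitive subgroups 6T1, ..., 6T16 of S_6. The discriminant of f is -1024192512, which is not a perfect square, so G is not contained in A_6. The transitive groups of degree 6 not contained in A_6 are: C_6 (6T1, order 6), S_3 (6T2, order 6), D_6 (6T3, order 12), C_3 x S_3 (6T5, order 18), A_4 x C_2 (6T6, order 24), S_4 (6T8, order 24), S_3 x S_3 (6T9, order 36), S_4 x C_2 (6T11, order 48), (S_3 x S_3) : C_2 (6T13, order 72), PGL(2,5) (6T14, order 120), S_6 (6T16, order 720). By Dedekind's theorem, for a prime p not dividing disc(f) the degrees of the irreducible factors of f mod p form the cycle type of an element of G. Factoring f modulo the 21 such primes p <= 89 (skipping 2, 3, 7, which divide the discriminant), each new pattern first appears at: mod 5: f = (x^6 + 3x^5 + x^4 + 2x^3 + 2x + 2), pattern 6; mod 11: f = (x + 3)(x^5 + 7x^4 + x^3 + 8x^2 + 2x + 6), pattern 5+1; mod 13: f = (x)(x + 11)(x^4 + 3x^3 + 7x^2 + 11x + 3), pattern 4+1+1; mod 23: f = (x + 2)(x + 8)(x^2 + 5x + 7)(x^2 + 19x + 7), pattern 2+2+1+1; mod 43: f = (x^3 + 13x^2 + 6x + 34)(x^3 + 18x^2 + 41x + 30), pattern 3+3; mod 61: f = (x^2 + 15x + 49)(x^2 + 41x + 10)(x^2 + 54x + 28), pattern 2+2+2. No other pattern occurs in this range, so the set of observed cycle types is {6, 5+1, 4+1+1, 2+2+1+1, 3+3, 2+2+2}. The candidates containing elements of all these cycle types are PGL(2,5) (6T14) of order 120, S_6 (6T16) of order 720; the others are excluded. The observed types are precisely the cycle types that occur in PGL(2,5) (6T14) (apart from the identity). Each of the other remaining candidates has further cycle types, and by the Chebotarev density theorem the matching factorization patterns would occur for a proportion of primes equal to their share of the group: S_6 (6T16) additionally contains elements of type 4+2, 3+2+1, 3+1+1+1, 2+1+1+1+1 (265 of its 720 elements, about 37% of primes). None of the 21 primes tested shows any such pattern (for each of these groups the chance of that is below 10^-4), which rules them out. Hence G = PGL(2,5) (6T14), of order 120.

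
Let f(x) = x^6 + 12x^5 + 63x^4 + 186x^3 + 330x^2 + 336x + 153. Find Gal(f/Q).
The polynomial f is an irreducible sextic over Q, so G = Gal(f/Q) is one of the 16 transitive subgroups 6T1, ..., 6T16 of S_6. The discriminant of f is -16003008, which is not a perfect square, so G is not contained in A_6. The transitive groups of degree 6 not contained in A_6 are: C_6 (6T1, order 6), S_3 (6T2, order 6), D_6 (6T3, order 12), C_3 x S_3 (6T5, order 18), A_4 x C_2 (6T6, order 24), S_4 (6T8, order 24), S_3 x S_3 (6T9, order 36), S_4 x C_2 (6T11, order 48), (S_3 x S_3) : C_2 (6T13, order 72), PGL(2,5) (6T14, order 120), S_6 (6T16, order 720). By Dedekind's theorem, for a prime p not dividing disc(f) the degrees of the irreducible factors of f mod p form the cycle type of an element of G. Factoring f modulo the 21 such primes p <= 89 (skipping 2, 3, 7, which divide the discriminant), each new pattern first appears at: mod 5: f = (x^6 + 2x^5 + 3x^4 + x^3 + x + 3), pattern 6; mod 11: f = (x + 4)(x^5 + 8x^4 + 9x^3 + 7x^2 + 5x + 8), pattern 5+1; mod 13: f = (x + 1)(x + 10)(x^4 + x^3 + 3x^2 + 1), pattern 4+1+1; mod 23: f = (x + 18)(x + 22)(x^2 + 19x + 5)(x^2 + 22x + 19), pattern 2+2+1+1; mod 43: f = (x^3 + 25x^2 + 35)(x^3 + 30x^2 + x + 40), pattern 3+3; mod 61: f = (x^2 + 18x + 30)(x^2 + 22x + 52)(x^2 + 33x + 34), pattern 2+2+2. No other pattern occurs in this range, so the set of observed cycle types is {6, 5+1, 4+1+1, 2+2+1+1, 3+3, 2+2+2}. The candidates containing elements of all these cycle types are PGL(2,5) (6T14) of order 120, S_6 (6T16) of order 720; the others are excluded. The observed types are precisely the cycle types that occur in PGL(2,5) (6T14) (apart from the identity). Each of the other remaining candidates has further cycle types, and by the Chebotarev density theorem the matching factorization patterns would occur for a proportion of primes equal to their share of the group: S_6 (6T16) additionally contains elements of type 4+2, 3+2+1, 3+1+1+1, 2+1+1+1+1 (265 of its 720 elements, about 37% of primes). None of the 21 primes tested shows any such pattern (for each of these groups the chance of that is below 10^-4), which rules them out. Hence G = PGL(2,5) (6T14), of order 120.

PGL(2,5), S_5 acting on 6 points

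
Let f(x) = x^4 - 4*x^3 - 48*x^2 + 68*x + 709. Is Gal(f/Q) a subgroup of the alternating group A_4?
No

The polynomial is irreducible of degree 4 over Q. Its discriminant is -6543790848, which is not a perfect square. A Galois group lies in the alternating group exactly when the discriminant is a square in Q, so the Galois group (D_4) is not contained in A_4.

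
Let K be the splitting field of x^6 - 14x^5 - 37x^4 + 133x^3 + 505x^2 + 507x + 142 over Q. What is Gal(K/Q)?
PSL(2,5)

The polynomial f is an irreducible sextic over Q, so G = Gal(f/Q) is one of the 16 transitive subgroups 6T1, ..., 6T16 of S_6. The discriminant of f is 30991489 = 5567^2, a perfect square, so G is contained in A_6. The transitive groups of degree 6 contained in A_6 are: A_4 (6T4, order 12), S_4 (6T7, order 24), (C_3 x C_3) : C_4 (6T10, order 36), PSL(2,5) (6T12, order 60), A_6 (6T15, order 360). By Dedekind's theorem, for a prime p not dividing disc(f) the degrees of the irreducible factors of f mod p form the cycle type of an element of G. Factoring f modulo the 21 such primes p <= 79 (skipping 19, which divides the discriminant), each new pattern first appears at: mod 2: f = (x)(x^5 + x^3 + x^2 + x + 1), pattern 5+1; mod 7: f = (x^3 + 3x^2 + 3x + 5)(x^3 + 4x^2 + 4x + 6), pattern 3+3; mod 61: f = (x + 48)(x + 54)(x^2 + 7x + 25)(x^2 + 60x + 35), pattern 2+2+1+1. No other pattern occurs in this range, so the set of observed cycle types is {5+1, 3+3, 2+2+1+1}. The candidates containing elements of all these cycle types are PSL(2,5) (6T12) of order 60, A_6 (6T15) of order 360; the others are excluded. The observed types are precisely the cycle types that occur in PSL(2,5) (6T12) (apart from the identity). Each of the other remaining candidates has further cycle types, and by the Chebotarev density theorem the matching factorization patterns would occur for a proportion of primes equal to their share of the group: A_6 (6T15) additionally contains elements of type 4+2, 3+1+1+1 (130 of its 360 elements, about 36% of primes). None of the 21 primes tested shows any such pattern (for each of these groups the chance of that is below 10^-4), which rules them out. Hence G = PSL(2,5) (6T12), of order 60.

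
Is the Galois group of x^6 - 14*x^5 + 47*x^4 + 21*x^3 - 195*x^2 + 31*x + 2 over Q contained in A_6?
The polynomial is irreducible of degree 6 over Q. Its discriminant is 8413926734596681 = 91727459^2, a perfect square. A Galois group lies in the alternating group exactly when the discriminant is a square in Q, so the Galois group (PSL(2,5)) is contained in A_6.

Yes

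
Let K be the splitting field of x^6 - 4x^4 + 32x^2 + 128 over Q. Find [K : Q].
24

The degree of the splitting field over Q equals the order of the Galois group, so first determine the group. The polynomial f is an irreducible sextic over Q, so G = Gal(f/Q) is one of the 16 transitive subgroups 6T1, ..., 6T16 of S_6. The discriminant of f is -5497558138880000, which is not a perfect square, so G is not contained in A_6. The transitive groups of degree 6 not contained in A_6 are: C_6 (6T1, order 6), S_3 (6T2, order 6), D_6 (6T3, order 12), C_3 x S_3 (6T5, order 18), A_4 x C_2 (6T6, order 24), S_4 (6T8, order 24), S_3 x S_3 (6T9, order 36), S_4 x C_2 (6T11, order 48), (S_3 x S_3) : C_2 (6T13, order 72), PGL(2,5) (6T14, order 120), S_6 (6T16, order 720). By Dedekind's theorem, for a prime p not dividing disc(f) the degrees of the irreducible factors of f mod p form the cycle type of an element of G. Factoring f modulo the 22 such primes p <= 89 (skipping 2, 5, which divide the discriminant), each new pattern first appears at: mod 3: f = (x^3 + x^2 + 2)(x^3 + 2x^2 + 1), pattern 3+3; mod 7: f = (x^2 + 1)(x^2 + 2x + 3)(x^2 + 5x + 3), pattern 2+2+2; mod 13: f = (x + 5)(x + 8)(x^4 + 8x^2 + 11), pattern 4+1+1; mod 43: f = (x + 19)(x + 24)(x^2 + 16)(x^2 + 40), pattern 2+2+1+1. No other pattern occurs in this range, so the set of observed cycle types is {3+3, 2+2+2, 4+1+1, 2+2+1+1}. The candidates containing elements of all these cycle types are S_4 (6T8) of order 24, S_4 x C_2 (6T11) of order 48, PGL(2,5) (6T14) of order 120, S_6 (6T16) of order 720; the others are excluded. The observed types are precisely the cycle types that occur in S_4 (6T8) (apart from the identity). Each of the other remaining candidates has further cycle types, and by the Chebotarev density theorem the matching factorization patterns would occur for a proportion of primes equal to their share of the group: S_4 x C_2 (6T11) additionally contains elements of type 6, 4+2, 2+1+1+1+1 (17 of its 48 elements, about 35% of primes); PGL(2,5) (6T14) additionally contains elements of type 6, 5+1 (44 of its 120 elements, about 37% of primes); S_6 (6T16) additionally contains elements of type 6, 5+1, 4+2, 3+2+1, 3+1+1+1, 2+1+1+1+1 (529 of its 720 elements, about 73% of primes). None of the 22 primes tested shows any such pattern (for each of these groups the chance of that is below 10^-4), which rules them out. Hence G = S_4 (6T8), of order 24. The Galois group S_4 (6T8) has order 24, so the splitting field has degree 24 over Q.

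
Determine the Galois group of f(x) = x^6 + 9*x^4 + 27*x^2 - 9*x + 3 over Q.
The polynomial f is an irreducible sextic over Q, so G = Gal(f/Q) is one of the 16 transitive subgroups 6T1, ..., 6T16 of S_6. The discriminant of f is -68755887963, which is not a perfect square, so G is not contained in A_6. The transitive groups of degree 6 not contained in A_6 are: C_6 (6T1, order 6), S_3 (6T2, order 6), D_6 (6T3, order 12), C_3 x S_3 (6T5, order 18), A_4 x C_2 (6T6, order 24), S_4 (6T8, order 24), S_3 x S_3 (6T9, order 36), S_4 x C_2 (6T11, order 48), (S_3 x S_3) : C_2 (6T13, order 72), PGL(2,5) (6T14, order 120), S_6 (6T16, order 720). By Dedekind's theorem, for a prime p not dividing disc(f) the degrees of the irreducible factors of f mod p form the cycle type of an element of G. Factoring f modulo the 33 such primes p <= 151 (skipping 3, 7, 89, which divide the discriminant), each new pattern first appears at: mod 2: f = (x^6 + x^4 + x^2 + x + 1), pattern 6; mod 13: f = (x + 7)(x + 9)(x + 10)(x^3 + 7x + 7), pattern 3+1+1+1; mod 17: f = (x^2 + 11x + 4)(x^2 + 11x + 16)(x^2 + 12x + 12), pattern 2+2+2; mod 19: f = (x^3 + x + 15)(x^3 + 8x + 4), pattern 3+3; mod 73: f = (x + 5)(x + 6)(x + 19)(x + 30)(x + 37)(x + 49), pattern 1+1+1+1+1+1. No other pattern occurs in this range, so the set of observed cycle types is {6, 3+1+1+1, 2+2+2, 3+3, 1+1+1+1+1+1}. The candidates containing elements of all these cycle types are C_3 x S_3 (6T5) of order 18, S_3 x S_3 (6T9) of order 36, (S_3 x S_3) : C_2 (6T13) of order 72, S_6 (6T16) of order 720; the others are excluded. The observed types are precisely the cycle types that occur in C_3 x S_3 (6T5). Each of the other remaining candidates has further cycle types, and by the Chebotarev density theorem the matching factorization patterns would occur for a proportion of primes equal to their share of the group: S_3 x S_3 (6T9) additionally contains elements of type 2+2+1+1 (9 of its 36 elements, about 25% of primes); (S_3 x S_3) : C_2 (6T13) additionally contains elements of type 4+2, 3+2+1, 2+2+1+1, 2+1+1+1+1 (45 of its 72 elements, about 62% of primes); S_6 (6T16) additionally contains elements of type 5+1, 4+2, 4+1+1, 3+2+1, 2+2+1+1, 2+1+1+1+1 (504 of its 720 elements, about 70% of primes). None of the 33 primes tested shows any such pattern (for each of these groups the chance of that is below 10^-4), which rules them out. Hence G = C_3 x S_3 (6T5), of order 18.

C_3 x S_3 (also written G18)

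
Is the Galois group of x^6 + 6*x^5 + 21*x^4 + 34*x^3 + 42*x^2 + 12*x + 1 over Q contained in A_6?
The polynomial is irreducible of degree 6 over Q. Its discriminant is -1024192512, which is not a perfect square. A Galois group lies in the alternating group exactly when the discriminant is a square in Q, so the Galois group (PGL(2,5)) is not contained in A_6.

No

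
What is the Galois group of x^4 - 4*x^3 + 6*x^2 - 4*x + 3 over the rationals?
4T3: D_4

The polynomial is an irreducible quartic over Q and its discriminant is 2048, which is not a perfect square, so the Galois group is not contained in A_4. The resolvent cubic y^3 - 6*y^2 + 4*y + 8 has exactly one rational root, so the Galois group is C_4 or D_4. The quartic remains irreducible over Q(sqrt(disc)), so the group is D_4.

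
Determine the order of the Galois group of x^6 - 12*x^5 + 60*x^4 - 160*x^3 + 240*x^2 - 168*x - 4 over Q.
The degree of the splitting field over Q equals the order of the Galois group, so first determine the group. The polynomial f is an irreducible sextic over Q, so G = Gal(f/Q) is one of the 16 transitive subgroups 6T1, ..., 6T16 of S_6. The discriminant of f is 746496000000 = 864000^2, a perfect square, so G is contained in A_6. The transitive groups of degree 6 contained in A_6 are: A_4 (6T4, order 12), S_4 (6T7, order 24), (C_3 x C_3) : C_4 (6T10, order 36), PSL(2,5) (6T12, order 60), A_6 (6T15, order 360). By Dedekind's theorem, for a prime p not dividing disc(f) the degrees of the irreducible factors of f mod p form the cycle type of an element of G. Factoring f modulo the 6 such primes p <= 23 (skipping 2, 3, 5, which divide the discriminant), each new pattern first appears at: mod 7: f = (x + 1)(x^5 + x^4 + 3x^3 + 5x^2 + 4x + 3), pattern 5+1; mod 23: f = (x + 5)(x + 10)(x + 19)(x^3 + x + 6), pattern 3+1+1+1. No other pattern occurs in this range, so the set of observed cycle types is {5+1, 3+1+1+1}. Among the candidates above, the only group containing elements of all these cycle types is A_6 (6T15) — each of A_4 (6T4), S_4 (6T7), (C_3 x C_3) : C_4 (6T10), PSL(2,5) (6T12) lacks at least one of them. Hence G = A_6 (6T15), of order 360. The Galois group A_6 (6T15) has order 360, so the splitting field has degree 360 over Q.

360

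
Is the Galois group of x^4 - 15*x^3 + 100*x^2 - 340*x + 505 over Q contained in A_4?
The polynomial is irreducible of degree 4 over Q. Its discriminant is 14535125, which is not a perfect square. A Galois group lies in the alternating group exactly when the discriminant is a square in Q, so the Galois group (C_4) is not contained in A_4.

No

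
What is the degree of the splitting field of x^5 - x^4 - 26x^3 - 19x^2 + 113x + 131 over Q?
The degree of the splitting field over Q equals the order of the Galois group, so first determine the group. The polynomial f is an irreducible quintic over Q, so G = Gal(f/Q) is a transitive subgroup of S_5: one of C_5 (5T1, order 5), D_5 (5T2, order 10), F_20 (5T3, order 20), A_5 (5T4, order 60) or S_5 (5T5, order 120). The discriminant of f is 14320669561 = 119669^2, a perfect square, so G is contained in A_5. The transitive groups of degree 5 contained in A_5 are: C_5 (5T1, order 5), D_5 (5T2, order 10), A_5 (5T4, order 60). By Dedekind's theorem, for a prime p not dividing disc(f) the degrees of the irreducible factors of f mod p form the cycle type of an element of G. Factoring f modulo the 14 such primes p <= 59 (skipping 11, 23, 43, which divide the discriminant), each new pattern first appears at: mod 2: f = (x^5 + x^4 + x^2 + x + 1), pattern 5. No other pattern occurs in this range, so the set of observed cycle types is {5}. The candidates containing elements of all these cycle types are C_5 (5T1) of order 5, D_5 (5T2) of order 10, A_5 (5T4) of order 60; the others are excluded. The observed types are precisely the cycle types that occur in C_5 (5T1) (apart from the identity). Each of the other remaining candidates has further cycle types, and by the Chebotarev density theorem the matching factorization patterns would occur for a proportion of primes equal to their share of the group: D_5 (5T2) additionally contains elements of type 2+2+1 (5 of its 10 elements, about 50% of primes); A_5 (5T4) additionally contains elements of type 3+1+1, 2+2+1 (35 of its 60 elements, about 58% of primes). None of the 14 primes tested shows any such pattern (for each of these groups the chance of that is below 10^-4), which rules them out. Hence G = C_5 (5T1), of order 5. The Galois group C_5 (5T1) has order 5, so the splitting field has degree 5 over Q.

5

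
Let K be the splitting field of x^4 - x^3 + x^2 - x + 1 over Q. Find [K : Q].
4

The degree of the splitting field over Q equals the order of the Galois group, so first determine the group. The polynomial is an irreducible quartic over Q and its discriminant is 125, which is not a perfect square, so the Galois group is not contained in A_4. The resolvent cubic y^3 - y^2 - 3*y + 2 has exactly one rational root, so the Galois group is C_4 or D_4. The quartic becomes reducible over Q(sqrt(disc)), so the group is C_4. The Galois group C_4 (4T1) has order 4, so the splitting field has degree 4 over Q.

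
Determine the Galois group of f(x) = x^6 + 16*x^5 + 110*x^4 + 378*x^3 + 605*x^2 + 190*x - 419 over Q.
A_4 (also written A4)

The polynomial f is an irreducible sextic over Q, so G = Gal(f/Q) is one of the 16 transitive subgroups 6T1, ..., 6T16 of S_6. The discriminant of f is 5729525925351424 = 75693632^2, a perfect square, so G is contained in A_6. The transitive groups of degree 6 contained in A_6 are: A_4 (6T4, order 12), S_4 (6T7, order 24), (C_3 x C_3) : C_4 (6T10, order 36), PSL(2,5) (6T12, order 60), A_6 (6T15, order 360). By Dedekind's theorem, for a prime p not dividing disc(f) the degrees of the irreducible factors of f mod p form the cycle type of an element of G. Factoring f modulo the 33 such primes p <= 149 (skipping 2, 7, which divide the discriminant), each new pattern first appears at: mod 3: f = (x^3 + 2x + 2)(x^3 + x^2 + 2), pattern 3+3; mod 13: f = (x + 2)(x + 7)(x^2 + 5)(x^2 + 7x + 2), pattern 2+2+1+1. No other pattern occurs in this range, so the set of observed cycle types is {3+3, 2+2+1+1}. The candidates containing elements of all these cycle types are A_4 (6T4) of order 12, S_4 (6T7) of order 24, (C_3 x C_3) : C_4 (6T10) of order 36, PSL(2,5) (6T12) of order 60, A_6 (6T15) of order 360; the others are excluded. The observed types are precisely the cycle types that occur in A_4 (6T4) (apart from the identity). Each of the other remaining candidates has further cycle types, and by the Chebotarev density theorem the matching factorization patterns would occur for a proportion of primes equal to their share of the group: S_4 (6T7) additionally contains elements of type 4+2 (6 of its 24 elements, about 25% of primes); (C_3 x C_3) : C_4 (6T10) additionally contains elements of type 4+2, 3+1+1+1 (22 of its 36 elements, about 61% of primes); PSL(2,5) (6T12) additionally contains elements of type 5+1 (24 of its 60 elements, about 40% of primes); A_6 (6T15) additionally contains elements of type 5+1, 4+2, 3+1+1+1 (274 of its 360 elements, about 76% of primes). None of the 33 primes tested shows any such pattern (for each of these groups the chance of that is below 10^-4), which rules them out. Hence G = A_4 (6T4), of order 12.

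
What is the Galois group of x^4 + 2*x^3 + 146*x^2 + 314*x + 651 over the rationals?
A_4 (also written A4)

The polynomial is an irreducible quartic over Q and its discriminant is 2934314184256 = 1712984^2, a perfect square, so the Galois group is contained in A_4. The resolvent cubic y^3 - 146*y^2 - 1976*y + 278984 is irreducible over Q. An irreducible resolvent with square discriminant gives A_4.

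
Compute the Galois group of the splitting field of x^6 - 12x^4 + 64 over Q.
The polynomial f is an irreducible sextic over Q, so G = Gal(f/Q) is one of the 16 transitive subgroups 6T1, ..., 6T16 of S_6. The discriminant of f is -450868486864896, which is not a perfect square, so G is not contained in A_6. The transitive groups of degree 6 not contained in A_6 are: C_6 (6T1, order 6), S_3 (6T2, order 6), D_6 (6T3, order 12), C_3 x S_3 (6T5, order 18), A_4 x C_2 (6T6, order 24), S_4 (6T8, order 24), S_3 x S_3 (6T9, order 36), S_4 x C_2 (6T11, order 48), (S_3 x S_3) : C_2 (6T13, order 72), PGL(2,5) (6T14, order 120), S_6 (6T16, order 720). By Dedekind's theorem, for a prime p not dividing disc(f) the degrees of the irreducible factors of f mod p form the cycle type of an element of G. Factoring f modulo the 33 such primes p <= 149 (skipping 2, 3, which divide the discriminant), each new pattern first appears at: mod 5: f = (x^3 + 2x^2 + x + 4)(x^3 + 3x^2 + x + 1), pattern 3+3; mod 7: f = (x^6 + 2x^4 + 1), pattern 6; mod 17: f = (x + 4)(x + 13)(x^2 + 7)(x^2 + 14), pattern 2+2+1+1; mod 19: f = (x + 5)(x + 7)(x + 12)(x + 14)(x^2 + 5), pattern 2+1+1+1+1; mod 71: f = (x^2 + 3)(x^2 + 18)(x^2 + 38), pattern 2+2+2. No other pattern occurs in this range, so the set of observed cycle types is {3+3, 6, 2+2+1+1, 2+1+1+1+1, 2+2+2}. The candidates containing elements of all these cycle types are A_4 x C_2 (6T6) of order 24, S_4 x C_2 (6T11) of order 48, (S_3 x S_3) : C_2 (6T13) of order 72, S_6 (6T16) of order 720; the others are excluded. The observed types are precisely the cycle types that occur in A_4 x C_2 (6T6) (apart from the identity). Each of the other remaining candidates has further cycle types, and by the Chebotarev density theorem the matching factorization patterns would occur for a proportion of primes equal to their share of the group: S_4 x C_2 (6T11) additionally contains elements of type 4+2, 4+1+1 (12 of its 48 elements, about 25% of primes); (S_3 x S_3) : C_2 (6T13) additionally contains elements of type 4+2, 3+2+1, 3+1+1+1 (34 of its 72 elements, about 47% of primes); S_6 (6T16) additionally contains elements of type 5+1, 4+2, 4+1+1, 3+2+1, 3+1+1+1 (484 of its 720 elements, about 67% of primes). None of the 33 primes tested shows any such pattern (for each of these groups the chance of that is below 10^-4), which rules them out. Hence G = A_4 x C_2 (6T6), of order 24.

6T6: A_4 x C_2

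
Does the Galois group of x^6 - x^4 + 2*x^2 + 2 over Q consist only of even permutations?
The polynomial is irreducible of degree 6 over Q. Its discriminant is -5120000, which is not a perfect square. A Galois group lies in the alternating group exactly when the discriminant is a square in Q, so the Galois group (S_4) is not contained in A_6.

No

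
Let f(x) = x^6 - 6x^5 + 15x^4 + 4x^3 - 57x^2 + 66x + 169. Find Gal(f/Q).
C_3 x S_3 (also written G18)

The polynomial f is an irreducible sextic over Q, so G = Gal(f/Q) is one of the 16 transitive subgroups 6T1, ..., 6T16 of S_6. The discriminant of f is -190210142896128, which is not a perfect square, so G is not contained in A_6. The transitive groups of degree 6 not contained in A_6 are: C_6 (6T1, order 6), S_3 (6T2, order 6), D_6 (6T3, order 12), C_3 x S_3 (6T5, order 18), A_4 x C_2 (6T6, order 24), S_4 (6T8, order 24), S_3 x S_3 (6T9, order 36), S_4 x C_2 (6T11, order 48), (S_3 x S_3) : C_2 (6T13, order 72), PGL(2,5) (6T14, order 120), S_6 (6T16, order 720). By Dedekind's theorem, for a prime p not dividing disc(f) the degrees of the irreducible factors of f mod p form the cycle type of an element of G. Factoring f modulo the 33 such primes p <= 149 (skipping 2, 3, which divide the discriminant), each new pattern first appears at: mod 5: f = (x^6 + 4x^5 + 4x^3 + 3x^2 + x + 4), pattern 6; mod 7: f = (x + 2)(x + 4)(x + 5)(x^3 + 4x^2 + 3x + 3), pattern 3+1+1+1; mod 17: f = (x^2 + 7x + 3)(x^2 + 8x + 2)(x^2 + 13x + 14), pattern 2+2+2; mod 19: f = (x^3 + 16x^2 + 3x + 8)(x^3 + 16x^2 + 3x + 14), pattern 3+3; mod 73: f = (x + 10)(x + 12)(x + 14)(x + 28)(x + 30)(x + 46), pattern 1+1+1+1+1+1. No other pattern occurs in this range, so the set of observed cycle types is {6, 3+1+1+1, 2+2+2, 3+3, 1+1+1+1+1+1}. The candidates containing elements of all these cycle types are C_3 x S_3 (6T5) of order 18, S_3 x S_3 (6T9) of order 36, (S_3 x S_3) : C_2 (6T13) of order 72, S_6 (6T16) of order 720; the others are excluded. The observed types are precisely the cycle types that occur in C_3 x S_3 (6T5). Each of the other remaining candidates has further cycle types, and by the Chebotarev density theorem the matching factorization patterns would occur for a proportion of primes equal to their share of the group: S_3 x S_3 (6T9) additionally contains elements of type 2+2+1+1 (9 of its 36 elements, about 25% of primes); (S_3 x S_3) : C_2 (6T13) additionally contains elements of type 4+2, 3+2+1, 2+2+1+1, 2+1+1+1+1 (45 of its 72 elements, about 62% of primes); S_6 (6T16) additionally contains elements of type 5+1, 4+2, 4+1+1, 3+2+1, 2+2+1+1, 2+1+1+1+1 (504 of its 720 elements, about 70% of primes). None of the 33 primes tested shows any such pattern (for each of these groups the chance of that is below 10^-4), which rules them out. Hence G = C_3 x S_3 (6T5), of order 18.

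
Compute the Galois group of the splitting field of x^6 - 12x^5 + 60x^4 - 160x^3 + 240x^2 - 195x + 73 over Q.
(S_3 x S_3) : C_2

The polynomial f is an irreducible sextic over Q, so G = Gal(f/Q) is one of the 16 transitive subgroups 6T1, ..., 6T16 of S_6. The discriminant of f is -9059283, which is not a perfect square, so G is not contained in A_6. The transitive groups of degree 6 not contained in A_6 are: C_6 (6T1, order 6), S_3 (6T2, order 6), D_6 (6T3, order 12), C_3 x S_3 (6T5, order 18), A_4 x C_2 (6T6, order 24), S_4 (6T8, order 24), S_3 x S_3 (6T9, order 36), S_4 x C_2 (6T11, order 48), (S_3 x S_3) : C_2 (6T13, order 72), PGL(2,5) (6T14, order 120), S_6 (6T16, order 720). By Dedekind's theorem, for a prime p not dividing disc(f) the degrees of the irreducible factors of f mod p form the cycle type of an element of G. Factoring f modulo the 28 such primes p <= 127 (skipping 3, 17, 43, which divide the discriminant), each new pattern first appears at: mod 2: f = (x^6 + x + 1), pattern 6; mod 7: f = (x + 6)(x^2 + 2)(x^3 + 3x^2 + 5x + 2), pattern 3+2+1; mod 11: f = (x^2 + 5x + 10)(x^4 + 5x^3 + 3x^2 + 6x + 4), pattern 4+2; mod 13: f = (x + 1)(x + 6)(x^2 + 8x + 9)(x^2 + 12x + 4), pattern 2+2+1+1; mod 61: f = (x + 38)(x + 49)(x + 55)(x + 57)(x^2 + 33x + 41), pattern 2+1+1+1+1; mod 97: f = (x + 46)(x + 83)(x + 85)(x^3 + 65x^2 + 79x + 25), pattern 3+1+1+1; mod 113: f = (x^2 + 45x + 91)(x^2 + 64x + 86)(x^2 + 105x + 22), pattern 2+2+2; mod 127: f = (x^3 + 33x^2 + 89x + 45)(x^3 + 82x^2 + 59x + 75), pattern 3+3. No other pattern occurs in this range, so the set of observed cycle types is {6, 3+2+1, 4+2, 2+2+1+1, 2+1+1+1+1, 3+1+1+1, 2+2+2, 3+3}. The candidates containing elements of all these cycle types are (S_3 x S_3) : C_2 (6T13) of order 72, S_6 (6T16) of order 720; the others are excluded. The observed types are precisely the cycle types that occur in (S_3 x S_3) : C_2 (6T13) (apart from the identity). Each of the other remaining candidates has further cycle types, and by the Chebotarev density theorem the matching factorization patterns would occur for a proportion of primes equal to their share of the group: S_6 (6T16) additionally contains elements of type 5+1, 4+1+1 (234 of its 720 elements, about 32% of primes). None of the 28 primes tested shows any such pattern (for each of these groups the chance of that is below 10^-4), which rules them out. Hence G = (S_3 x S_3) : C_2 (6T13), of order 72.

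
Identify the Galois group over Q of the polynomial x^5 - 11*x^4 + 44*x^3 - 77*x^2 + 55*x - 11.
The polynomial f is an irreducible quintic over Q, so G = Gal(f/Q) is a transitive subgroup of S_5: one of C_5 (5T1, order 5), D_5 (5T2, order 10), F_20 (5T3, order 20), A_5 (5T4, order 60) or S_5 (5T5, order 120). The discriminant of f is 14641 = 121^2, a perfect square, so G is contained in A_5. The transitive groups of degree 5 contained in A_5 are: C_5 (5T1, order 5), D_5 (5T2, order 10), A_5 (5T4, order 60). By Dedekind's theorem, for a prime p not dividing disc(f) the degrees of the irreducible factors of f mod p form the cycle type of an element of G. Factoring f modulo the 14 such primes p <= 47 (skipping 11, which divides the discriminant), each new pattern first appears at: mod 2: f = (x^5 + x^4 + x^2 + x + 1), pattern 5; mod 23: f = (x + 2)(x + 4)(x + 8)(x + 9)(x + 12), pattern 1+1+1+1+1. No other pattern occurs in this range, so the set of observed cycle types is {5, 1+1+1+1+1}. The candidates containing elements of all these cycle types are C_5 (5T1) of order 5, D_5 (5T2) of order 10, A_5 (5T4) of order 60; the others are excluded. The observed types are precisely the cycle types that occur in C_5 (5T1). Each of the other remaining candidates has further cycle types, and by the Chebotarev density theorem the matching factorization patterns would occur for a proportion of primes equal to their share of the group: D_5 (5T2) additionally contains elements of type 2+2+1 (5 of its 10 elements, about 50% of primes); A_5 (5T4) additionally contains elements of type 3+1+1, 2+2+1 (35 of its 60 elements, about 58% of primes). None of the 14 primes tested shows any such pattern (for each of these groups the chance of that is below 10^-4), which rules them out. Hence G = C_5 (5T1), of order 5.

C_5 (order 5)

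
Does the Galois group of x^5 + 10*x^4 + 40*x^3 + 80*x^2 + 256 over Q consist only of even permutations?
Yes

The polynomial is irreducible of degree 5 over Q. Its discriminant is 67108864000000 = 8192000^2, a perfect square. A Galois group lies in the alternating group exactly when the discriminant is a square in Q, so the Galois group (D_5) is contained in A_5.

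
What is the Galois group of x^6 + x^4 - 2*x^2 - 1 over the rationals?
A_4, A_4 acting on 6 points

The polynomial f is an irreducible sextic over Q, so G = Gal(f/Q) is one of the 16 transitive subgroups 6T1, ..., 6T16 of S_6. The discriminant of f is 153664 = 392^2, a perfect square, so G is contained in A_6. The transitive groups of degree 6 contained in A_6 are: A_4 (6T4, order 12), S_4 (6T7, order 24), (C_3 x C_3) : C_4 (6T10, order 36), PSL(2,5) (6T12, order 60), A_6 (6T15, order 360). By Dedekind's theorem, for a prime p not dividing disc(f) the degrees of the irreducible factors of f mod p form the cycle type of an element of G. Factoring f modulo the 33 such primes p <= 149 (skipping 2, 7, which divide the discriminant), each new pattern first appears at: mod 3: f = (x^3 + 2x + 1)(x^3 + 2x + 2), pattern 3+3; mod 13: f = (x + 6)(x + 7)(x^2 + 5)(x^2 + 6), pattern 2+2+1+1. No other pattern occurs in this range, so the set of observed cycle types is {3+3, 2+2+1+1}. The candidates containing elements of all these cycle types are A_4 (6T4) of order 12, S_4 (6T7) of order 24, (C_3 x C_3) : C_4 (6T10) of order 36, PSL(2,5) (6T12) of order 60, A_6 (6T15) of order 360; the others are excluded. The observed types are precisely the cycle types that occur in A_4 (6T4) (apart from the identity). Each of the other remaining candidates has further cycle types, and by the Chebotarev density theorem the matching factorization patterns would occur for a proportion of primes equal to their share of the group: S_4 (6T7) additionally contains elements of type 4+2 (6 of its 24 elements, about 25% of primes); (C_3 x C_3) : C_4 (6T10) additionally contains elements of type 4+2, 3+1+1+1 (22 of its 36 elements, about 61% of primes); PSL(2,5) (6T12) additionally contains elements of type 5+1 (24 of its 60 elements, about 40% of primes); A_6 (6T15) additionally contains elements of type 5+1, 4+2, 3+1+1+1 (274 of its 360 elements, about 76% of primes). None of the 33 primes tested shows any such pattern (for each of these groups the chance of that is below 10^-4), which rules them out. Hence G = A_4 (6T4), of order 12.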